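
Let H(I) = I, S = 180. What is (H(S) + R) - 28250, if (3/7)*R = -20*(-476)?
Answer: -17570/3 ≈ -5856.7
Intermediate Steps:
R = 66640/3 (R = 7*(-20*(-476))/3 = (7/3)*9520 = 66640/3 ≈ 22213.)
(H(S) + R) - 28250 = (180 + 66640/3) - 28250 = 67180/3 - 28250 = -17570/3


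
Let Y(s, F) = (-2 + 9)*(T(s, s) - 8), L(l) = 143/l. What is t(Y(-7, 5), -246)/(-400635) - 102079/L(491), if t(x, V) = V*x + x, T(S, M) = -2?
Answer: -4016028950693/11458161 ≈ -3.5050e+5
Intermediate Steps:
Y(s, F) = -70 (Y(s, F) = (-2 + 9)*(-2 - 8) = 7*(-10) = -70)
t(x, V) = x + V*x
t(Y(-7, 5), -246)/(-400635) - 102079/L(491) = -70*(1 - 246)/(-400635) - 102079/(143/491) = -70*(-245)*(-1/400635) - 102079/(143*(1/491)) = 17150*(-1/400635) - 102079/143/491 = -3430/80127 - 102079*491/143 = -3430/80127 - 50120789/143 = -4016028950693/11458161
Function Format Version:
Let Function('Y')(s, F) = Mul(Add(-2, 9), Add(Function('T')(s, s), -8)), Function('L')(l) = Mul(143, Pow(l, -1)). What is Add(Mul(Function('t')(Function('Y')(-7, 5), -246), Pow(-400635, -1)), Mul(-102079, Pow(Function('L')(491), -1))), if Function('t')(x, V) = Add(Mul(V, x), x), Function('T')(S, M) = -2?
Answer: Rational(-4016028950693, 11458161) ≈ -3.5050e+5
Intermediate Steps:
Function('Y')(s, F) = -70 (Function('Y')(s, F) = Mul(Add(-2, 9), Add(-2, -8)) = Mul(7, -10) = -70)
Function('t')(x, V) = Add(x, Mul(V, x))
Add(Mul(Function('t')(Function('Y')(-7, 5), -246), Pow(-400635, -1)), Mul(-102079, Pow(Function('L')(491), -1))) = Add(Mul(Mul(-70, Add(1, -246)), Pow(-400635, -1)), Mul(-102079, Pow(Mul(143, Pow(491, -1)), -1))) = Add(Mul(Mul(-70, -245), Rational(-1, 400635)), Mul(-102079, Pow(Mul(143, Rational(1, 491)), -1))) = Add(Mul(17150, Rational(-1, 400635)), Mul(-102079, Pow(Rational(143, 491), -1))) = Add(Rational(-3430, 80127), Mul(-102079, Rational(491, 143))) = Add(Rational(-3430, 80127), Rational(-50120789, 143)) = Rational(-4016028950693, 11458161)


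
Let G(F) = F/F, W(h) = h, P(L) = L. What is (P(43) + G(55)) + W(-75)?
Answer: -31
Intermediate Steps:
G(F) = 1
(P(43) + G(55)) + W(-75) = (43 + 1) - 75 = 44 - 75 = -31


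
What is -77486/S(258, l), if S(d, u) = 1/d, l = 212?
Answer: -19991388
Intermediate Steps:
-77486/S(258, l) = -77486/(1/258) = -77486/1/258 = -77486*258 = -19991388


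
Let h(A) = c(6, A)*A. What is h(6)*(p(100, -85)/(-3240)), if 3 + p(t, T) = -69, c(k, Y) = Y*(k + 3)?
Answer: 36/5 ≈ 7.2000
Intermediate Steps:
c(k, Y) = Y*(3 + k)
p(t, T) = -72 (p(t, T) = -3 - 69 = -72)
h(A) = 9*A**2 (h(A) = (A*(3 + 6))*A = (A*9)*A = (9*A)*A = 9*A**2)
h(6)*(p(100, -85)/(-3240)) = (9*6**2)*(-72/(-3240)) = (9*36)*(-72*(-1/3240)) = 324*(1/45) = 36/5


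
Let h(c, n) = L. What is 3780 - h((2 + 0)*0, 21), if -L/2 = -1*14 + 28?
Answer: 3808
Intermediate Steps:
L = -28 (L = -2*(-1*14 + 28) = -2*(-14 + 28) = -2*14 = -28)
h(c, n) = -28
3780 - h((2 + 0)*0, 21) = 3780 - 1*(-28) = 3780 + 28 = 3808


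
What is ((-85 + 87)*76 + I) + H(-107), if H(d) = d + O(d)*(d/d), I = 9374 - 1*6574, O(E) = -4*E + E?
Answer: 3166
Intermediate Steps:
O(E) = -3*E
I = 2800 (I = 9374 - 6574 = 2800)
H(d) = -2*d (H(d) = d + (-3*d)*(d/d) = d - 3*d*1 = d - 3*d = -2*d)
((-85 + 87)*76 + I) + H(-107) = ((-85 + 87)*76 + 2800) - 2*(-107) = (2*76 + 2800) + 214 = (152 + 2800) + 214 = 2952 + 214 = 3166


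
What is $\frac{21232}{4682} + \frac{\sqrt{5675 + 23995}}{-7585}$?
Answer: $\frac{10616}{2341} - \frac{\sqrt{29670}}{7585} \approx 4.5121$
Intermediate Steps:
$\frac{21232}{4682} + \frac{\sqrt{5675 + 23995}}{-7585} = 21232 \cdot \frac{1}{4682} + \sqrt{29670} \left(- \frac{1}{7585}\right) = \frac{10616}{2341} - \frac{\sqrt{29670}}{7585}$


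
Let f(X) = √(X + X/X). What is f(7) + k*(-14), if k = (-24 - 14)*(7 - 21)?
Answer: -7448 + 2*√2 ≈ -7445.2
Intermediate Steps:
f(X) = √(1 + X) (f(X) = √(X + 1) = √(1 + X))
k = 532 (k = -38*(-14) = 532)
f(7) + k*(-14) = √(1 + 7) + 532*(-14) = √8 - 7448 = 2*√2 - 7448 = -7448 + 2*√2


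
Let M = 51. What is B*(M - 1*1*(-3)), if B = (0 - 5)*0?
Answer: 0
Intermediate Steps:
B = 0 (B = -5*0 = 0)
B*(M - 1*1*(-3)) = 0*(51 - 1*1*(-3)) = 0*(51 - (-3)) = 0*(51 - 1*(-3)) = 0*(51 + 3) = 0*54 = 0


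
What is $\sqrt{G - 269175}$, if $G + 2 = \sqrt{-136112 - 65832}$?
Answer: $\sqrt{-269177 + 2 i \sqrt{50486}} \approx 0.433 + 518.82 i$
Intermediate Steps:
$G = -2 + 2 i \sqrt{50486}$ ($G = -2 + \sqrt{-136112 - 65832} = -2 + \sqrt{-201944} = -2 + 2 i \sqrt{50486} \approx -2.0 + 449.38 i$)
$\sqrt{G - 269175} = \sqrt{\left(-2 + 2 i \sqrt{50486}\right) - 269175} = \sqrt{-269177 + 2 i \sqrt{50486}}$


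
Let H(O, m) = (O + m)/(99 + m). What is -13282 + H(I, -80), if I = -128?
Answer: -252566/19 ≈ -13293.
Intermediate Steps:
H(O, m) = (O + m)/(99 + m)
-13282 + H(I, -80) = -13282 + (-128 - 80)/(99 - 80) = -13282 - 208/19 = -252566/19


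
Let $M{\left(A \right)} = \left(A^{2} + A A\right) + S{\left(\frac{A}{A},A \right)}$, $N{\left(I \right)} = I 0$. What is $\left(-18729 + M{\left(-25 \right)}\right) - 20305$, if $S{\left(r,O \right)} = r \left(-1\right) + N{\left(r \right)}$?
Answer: $-37785$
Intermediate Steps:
$N{\left(I \right)} = 0$
$S{\left(r,O \right)} = - r$ ($S{\left(r,O \right)} = r \left(-1\right) + 0 = - r + 0 = - r$)
$M{\left(A \right)} = -1 + 2 A^{2}$ ($M{\left(A \right)} = \left(A^{2} + A A\right) - \frac{A}{A} = \left(A^{2} + A^{2}\right) - 1 = 2 A^{2} - 1 = -1 + 2 A^{2}$)
$\left(-18729 + M{\left(-25 \right)}\right) - 20305 = \left(-18729 - \left(1 - 2 \left(-25\right)^{2}\right)\right) - 20305 = \left(-18729 + \left(-1 + 2 \cdot 625\right)\right) - 20305 = \left(-18729 + \left(-1 + 1250\right)\right) - 20305 = \left(-18729 + 1249\right) - 20305 = -17480 - 20305 = -37785$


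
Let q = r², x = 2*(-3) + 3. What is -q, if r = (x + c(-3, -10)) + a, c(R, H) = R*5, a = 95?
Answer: -5929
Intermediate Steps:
x = -3 (x = -6 + 3 = -3)
c(R, H) = 5*R
r = 77 (r = (-3 + 5*(-3)) + 95 = (-3 - 15) + 95 = -18 + 95 = 77)
q = 5929 (q = 77² = 5929)
-q = -1*5929 = -5929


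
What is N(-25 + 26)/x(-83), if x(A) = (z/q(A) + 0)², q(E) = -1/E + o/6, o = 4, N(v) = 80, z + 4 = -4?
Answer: 142805/248004 ≈ 0.57582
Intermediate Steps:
z = -8 (z = -4 - 4 = -8)
q(E) = ⅔ - 1/E (q(E) = -1/E + 4/6 = -1/E + 4*(⅙) = -1/E + ⅔ = ⅔ - 1/E)
x(A) = 64/(⅔ - 1/A)² (x(A) = (-8/(⅔ - 1/A) + 0)² = (-8/(⅔ - 1/A))² = 64/(⅔ - 1/A)²)
N(-25 + 26)/x(-83) = 80/((576*(-83)²/(-3 + 2*(-83))²)) = 80/((576*6889/(-3 - 166)²)) = 80/((576*6889/(-169)²)) = 80/((576*6889*(1/28561))) = 80/(3968064/28561) = 80*(28561/3968064) = 142805/248004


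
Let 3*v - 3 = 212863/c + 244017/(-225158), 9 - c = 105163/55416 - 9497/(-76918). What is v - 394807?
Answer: -1288121370899361216269/3348907507705874 ≈ -3.8464e+5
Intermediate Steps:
c = 14873588803/2131243944 (c = 9 - (105163/55416 - 9497/(-76918)) = 9 - (105163*(1/55416) - 9497*(-1/76918)) = 9 - (105163/55416 + 9497/76918) = 9 - 1*4307606693/2131243944 = 9 - 4307606693/2131243944 = 14873588803/2131243944 ≈ 6.9788)
v = 34050755495471780049/3348907507705874 (v = 1 + (212863/(14873588803/2131243944) + 244017/(-225158))/3 = 1 + (212863*(2131243944/14873588803) + 244017*(-1/225158))/3 = 1 + (453662979651672/14873588803 - 244017/225158)/3 = 1 + (⅓)*(102142219763892222525/3348907507705874) = 1 + 34047406587964074175/3348907507705874 = 34050755495471780049/3348907507705874 ≈ 10168.)
v - 394807 = 34050755495471780049/3348907507705874 - 394807 = -1288121370899361216269/3348907507705874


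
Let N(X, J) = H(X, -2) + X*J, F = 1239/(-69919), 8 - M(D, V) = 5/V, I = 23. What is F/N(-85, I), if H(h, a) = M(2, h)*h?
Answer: 413/61528720 ≈ 6.7123e-6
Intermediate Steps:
M(D, V) = 8 - 5/V
F = -1239/69919 (F = 1239*(-1/69919) = -1239/69919 ≈ -0.017720)
H(h, a) = h*(8 - 5/h) (H(h, a) = (8 - 5/h)*h = h*(8 - 5/h))
N(X, J) = -5 + 8*X + J*X (N(X, J) = (-5 + 8*X) + X*J = (-5 + 8*X) + J*X = -5 + 8*X + J*X)
F/N(-85, I) = -1239/(69919*(-5 + 8*(-85) + 23*(-85))) = -1239/(69919*(-5 - 680 - 1955)) = -1239/69919/(-2640) = -1239/69919*(-1/2640) = 413/61528720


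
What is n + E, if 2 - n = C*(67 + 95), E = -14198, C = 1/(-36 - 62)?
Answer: -695523/49 ≈ -14194.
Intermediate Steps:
C = -1/98 (C = 1/(-98) = -1/98 ≈ -0.010204)
n = 179/49 (n = 2 - (-1)*(67 + 95)/98 = 2 - (-1)*162/98 = 2 - 1*(-81/49) = 2 + 81/49 = 179/49 ≈ 3.6531)
n + E = 179/49 - 14198 = -695523/49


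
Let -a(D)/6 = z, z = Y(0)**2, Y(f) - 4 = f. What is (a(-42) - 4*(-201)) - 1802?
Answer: -1094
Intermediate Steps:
Y(f) = 4 + f
z = 16 (z = (4 + 0)**2 = 4**2 = 16)
a(D) = -96 (a(D) = -6*16 = -96)
(a(-42) - 4*(-201)) - 1802 = (-96 - 4*(-201)) - 1802 = (-96 + 804) - 1802 = 708 - 1802 = -1094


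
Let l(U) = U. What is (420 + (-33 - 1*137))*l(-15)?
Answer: -3750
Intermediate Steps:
(420 + (-33 - 1*137))*l(-15) = (420 + (-33 - 1*137))*(-15) = (420 + (-33 - 137))*(-15) = (420 - 170)*(-15) = 250*(-15) = -3750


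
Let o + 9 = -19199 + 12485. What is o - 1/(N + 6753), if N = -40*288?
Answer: -32048540/4767 ≈ -6723.0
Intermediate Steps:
N = -11520
o = -6723 (o = -9 + (-19199 + 12485) = -9 - 6714 = -6723)
o - 1/(N + 6753) = -6723 - 1/(-11520 + 6753) = -6723 - 1/(-4767) = -6723 - 1*(-1/4767) = -6723 + 1/4767 = -32048540/4767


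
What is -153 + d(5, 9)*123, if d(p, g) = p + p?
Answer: 1077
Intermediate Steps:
d(p, g) = 2*p
-153 + d(5, 9)*123 = -153 + (2*5)*123 = -153 + 10*123 = -153 + 1230 = 1077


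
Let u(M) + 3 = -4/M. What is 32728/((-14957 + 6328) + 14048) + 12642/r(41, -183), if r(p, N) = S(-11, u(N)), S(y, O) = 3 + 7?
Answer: 34417139/27095 ≈ 1270.2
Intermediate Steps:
u(M) = -3 - 4/M
S(y, O) = 10
r(p, N) = 10
32728/((-14957 + 6328) + 14048) + 12642/r(41, -183) = 32728/((-14957 + 6328) + 14048) + 12642/10 = 32728/(-8629 + 14048) + 12642*(1/10) = 32728/5419 + 6321/5 = 34417139/27095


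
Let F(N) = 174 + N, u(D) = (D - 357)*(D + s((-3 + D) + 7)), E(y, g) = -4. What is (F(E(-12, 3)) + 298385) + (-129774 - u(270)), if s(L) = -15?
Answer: 190966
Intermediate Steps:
u(D) = (-357 + D)*(-15 + D) (u(D) = (D - 357)*(D - 15) = (-357 + D)*(-15 + D))
(F(E(-12, 3)) + 298385) + (-129774 - u(270)) = ((174 - 4) + 298385) + (-129774 - (5355 + 270² - 372*270)) = (170 + 298385) + (-129774 - (5355 + 72900 - 100440)) = 298555 + (-129774 - 1*(-22185)) = 298555 + (-129774 + 22185) = 298555 - 107589 = 190966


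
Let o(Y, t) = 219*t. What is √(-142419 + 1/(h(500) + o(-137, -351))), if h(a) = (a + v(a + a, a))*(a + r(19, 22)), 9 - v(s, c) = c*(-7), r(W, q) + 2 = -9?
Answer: I*√126314715043159881/941766 ≈ 377.38*I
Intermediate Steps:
r(W, q) = -11 (r(W, q) = -2 - 9 = -11)
v(s, c) = 9 + 7*c (v(s, c) = 9 - c*(-7) = 9 - (-7)*c = 9 + 7*c)
h(a) = (-11 + a)*(9 + 8*a) (h(a) = (a + (9 + 7*a))*(a - 11) = (9 + 8*a)*(-11 + a) = (-11 + a)*(9 + 8*a))
√(-142419 + 1/(h(500) + o(-137, -351))) = √(-142419 + 1/((-99 - 79*500 + 8*500²) + 219*(-351))) = √(-142419 + 1/((-99 - 39500 + 8*250000) - 76869)) = √(-142419 + 1/((-99 - 39500 + 2000000) - 76869)) = √(-142419 + 1/(1960401 - 76869)) = √(-142419 + 1/1883532) = √(-268250743907/1883532) = I*√126314715043159881/941766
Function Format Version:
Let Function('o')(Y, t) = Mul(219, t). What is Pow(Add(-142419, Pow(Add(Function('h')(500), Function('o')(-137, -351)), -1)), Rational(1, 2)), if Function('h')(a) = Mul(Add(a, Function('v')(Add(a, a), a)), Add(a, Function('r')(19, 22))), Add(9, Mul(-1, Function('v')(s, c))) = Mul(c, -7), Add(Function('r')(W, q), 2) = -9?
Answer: Mul(Rational(1, 941766), I, Pow(126314715043159881, Rational(1, 2))) ≈ Mul(377.38, I)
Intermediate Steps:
Function('r')(W, q) = -11 (Function('r')(W, q) = Add(-2, -9) = -11)
Function('v')(s, c) = Add(9, Mul(7, c)) (Function('v')(s, c) = Add(9, Mul(-1, Mul(c, -7))) = Add(9, Mul(-1, Mul(-7, c))) = Add(9, Mul(7, c)))
Function('h')(a) = Mul(Add(-11, a), Add(9, Mul(8, a))) (Function('h')(a) = Mul(Add(a, Add(9, Mul(7, a))), Add(a, -11)) = Mul(Add(9, Mul(8, a)), Add(-11, a)) = Mul(Add(-11, a), Add(9, Mul(8, a))))
Pow(Add(-142419, Pow(Add(Function('h')(500), Function('o')(-137, -351)), -1)), Rational(1, 2)) = Pow(Add(-142419, Pow(Add(Add(-99, Mul(-79, 500), Mul(8, Pow(500, 2))), Mul(219, -351)), -1)), Rational(1, 2)) = Pow(Add(-142419, Pow(Add(Add(-99, -39500, Mul(8, 250000)), -76869), -1)), Rational(1, 2)) = Pow(Add(-142419, Pow(Add(Add(-99, -39500, 2000000), -76869), -1)), Rational(1, 2)) = Pow(Add(-142419, Pow(Add(1960401, -76869), -1)), Rational(1, 2)) = Pow(Add(-142419, Pow(1883532, -1)), Rational(1, 2)) = Pow(Add(-142419, Rational(1, 1883532)), Rational(1, 2)) = Pow(Rational(-268250743907, 1883532), Rational(1, 2)) = Mul(Rational(1, 941766), I, Pow(126314715043159881, Rational(1, 2)))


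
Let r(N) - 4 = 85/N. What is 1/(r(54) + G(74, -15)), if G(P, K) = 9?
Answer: 54/787 ≈ 0.068615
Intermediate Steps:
r(N) = 4 + 85/N
1/(r(54) + G(74, -15)) = 1/((4 + 85/54) + 9) = 1/(301/54 + 9) = 1/(787/54) = 54/787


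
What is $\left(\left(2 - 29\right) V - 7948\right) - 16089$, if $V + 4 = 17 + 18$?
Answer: $-24874$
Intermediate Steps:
$V = 31$ ($V = -4 + \left(17 + 18\right) = -4 + 35 = 31$)
$\left(\left(2 - 29\right) V - 7948\right) - 16089 = \left(\left(2 - 29\right) 31 - 7948\right) - 16089 = \left(\left(-27\right) 31 - 7948\right) - 16089 = \left(-837 - 7948\right) - 16089 = -8785 - 16089 = -24874$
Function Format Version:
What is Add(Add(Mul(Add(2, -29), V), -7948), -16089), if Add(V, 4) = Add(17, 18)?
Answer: -24874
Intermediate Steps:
V = 31 (V = Add(-4, Add(17, 18)) = Add(-4, 35) = 31)
Add(Add(Mul(Add(2, -29), V), -7948), -16089) = Add(Add(Mul(Add(2, -29), 31), -7948), -16089) = Add(Add(Mul(-27, 31), -7948), -16089) = Add(Add(-837, -7948), -16089) = Add(-8785, -16089) = -24874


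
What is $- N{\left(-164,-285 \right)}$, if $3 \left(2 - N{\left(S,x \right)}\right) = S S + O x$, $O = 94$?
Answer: $\frac{100}{3} \approx 33.333$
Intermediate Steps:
$N{\left(S,x \right)} = 2 - \frac{94 x}{3} - \frac{S^{2}}{3}$ ($N{\left(S,x \right)} = 2 - \frac{S S + 94 x}{3} = 2 - \frac{S^{2} + 94 x}{3} = 2 - \left(\frac{S^{2}}{3} + \frac{94 x}{3}\right) = 2 - \frac{94 x}{3} - \frac{S^{2}}{3}$)
$- N{\left(-164,-285 \right)} = - (2 - -8930 - \frac{\left(-164\right)^{2}}{3}) = - (2 + 8930 - \frac{26896}{3}) = \left(-1\right) \left(- \frac{100}{3}\right) = \frac{100}{3}$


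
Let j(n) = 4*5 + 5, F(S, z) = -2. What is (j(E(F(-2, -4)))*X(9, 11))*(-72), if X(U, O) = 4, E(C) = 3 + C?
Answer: -7200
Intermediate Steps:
j(n) = 25 (j(n) = 20 + 5 = 25)
(j(E(F(-2, -4)))*X(9, 11))*(-72) = (25*4)*(-72) = 100*(-72) = -7200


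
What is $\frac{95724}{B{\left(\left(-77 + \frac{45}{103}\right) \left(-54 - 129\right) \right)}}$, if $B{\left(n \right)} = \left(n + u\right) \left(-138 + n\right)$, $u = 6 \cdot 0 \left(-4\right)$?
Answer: $\frac{28209331}{57281514542} \approx 0.00049247$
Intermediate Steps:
$u = 0$ ($u = 0 \left(-4\right) = 0$)
$B{\left(n \right)} = n \left(-138 + n\right)$ ($B{\left(n \right)} = \left(n + 0\right) \left(-138 + n\right) = n \left(-138 + n\right)$)
$\frac{95724}{B{\left(\left(-77 + \frac{45}{103}\right) \left(-54 - 129\right) \right)}} = \frac{95724}{\left(-77 + \frac{45}{103}\right) \left(-54 - 129\right) \left(-138 + \left(-77 + \frac{45}{103}\right) \left(-54 - 129\right)\right)} = \frac{95724}{\left(-77 + 45 \cdot \frac{1}{103}\right) \left(-183\right) \left(-138 + \left(-77 + 45 \cdot \frac{1}{103}\right) \left(-183\right)\right)} = \frac{95724}{\left(-77 + \frac{45}{103}\right) \left(-183\right) \left(-138 + \left(-77 + \frac{45}{103}\right) \left(-183\right)\right)} = \frac{95724}{\left(- \frac{7886}{103}\right) \left(-183\right) \left(-138 - - \frac{1443138}{103}\right)} = \frac{95724}{\frac{1443138}{103} \left(-138 + \frac{1443138}{103}\right)} = \frac{95724}{\frac{1443138}{103} \cdot \frac{1428924}{103}} = \frac{95724}{\frac{2062134523512}{10609}} = 95724 \cdot \frac{10609}{2062134523512} = \frac{28209331}{57281514542}$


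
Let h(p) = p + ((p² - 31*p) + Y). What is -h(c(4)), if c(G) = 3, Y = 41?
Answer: 40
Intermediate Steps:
h(p) = 41 + p² - 30*p (h(p) = p + ((p² - 31*p) + 41) = p + (41 + p² - 31*p) = 41 + p² - 30*p)
-h(c(4)) = -(41 + 3² - 30*3) = -(41 + 9 - 90) = -1*(-40) = 40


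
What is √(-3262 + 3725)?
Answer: √463 ≈ 21.517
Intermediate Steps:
√(-3262 + 3725) = √463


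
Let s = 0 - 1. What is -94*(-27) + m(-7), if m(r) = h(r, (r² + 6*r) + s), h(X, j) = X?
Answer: 2531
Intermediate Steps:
s = -1
m(r) = r
-94*(-27) + m(-7) = -94*(-27) - 7 = 2538 - 7 = 2531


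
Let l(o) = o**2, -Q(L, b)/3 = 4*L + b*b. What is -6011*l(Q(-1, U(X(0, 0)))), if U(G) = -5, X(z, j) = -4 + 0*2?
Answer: -23857659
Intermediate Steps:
X(z, j) = -4 (X(z, j) = -4 + 0 = -4)
Q(L, b) = -12*L - 3*b**2 (Q(L, b) = -3*(4*L + b*b) = -3*(4*L + b**2) = -3*(b**2 + 4*L) = -12*L - 3*b**2)
-6011*l(Q(-1, U(X(0, 0)))) = -6011*(-12*(-1) - 3*(-5)**2)**2 = -6011*(12 - 3*25)**2 = -6011*(12 - 75)**2 = -6011*(-63)**2 = -6011*3969 = -23857659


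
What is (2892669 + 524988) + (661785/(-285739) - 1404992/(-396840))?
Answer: 48442171662989626/14174083095 ≈ 3.4177e+6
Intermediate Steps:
(2892669 + 524988) + (661785/(-285739) - 1404992/(-396840)) = 3417657 + (661785*(-1/285739) - 1404992*(-1/396840)) = 3417657 + (-661785/285739 + 175624/49605) = 3417657 + 17354781211/14174083095 = 48442171662989626/14174083095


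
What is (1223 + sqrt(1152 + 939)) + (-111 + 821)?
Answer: 1933 + sqrt(2091) ≈ 1978.7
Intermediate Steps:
(1223 + sqrt(1152 + 939)) + (-111 + 821) = (1223 + sqrt(2091)) + 710 = 1933 + sqrt(2091)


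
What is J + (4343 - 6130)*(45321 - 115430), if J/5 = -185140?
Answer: 124359083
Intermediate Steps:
J = -925700 (J = 5*(-185140) = -925700)
J + (4343 - 6130)*(45321 - 115430) = -925700 + (4343 - 6130)*(45321 - 115430) = -925700 - 1787*(-70109) = -925700 + 125284783 = 124359083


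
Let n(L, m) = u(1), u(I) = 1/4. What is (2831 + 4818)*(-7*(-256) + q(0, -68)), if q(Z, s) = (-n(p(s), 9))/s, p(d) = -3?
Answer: 3728313825/272 ≈ 1.3707e+7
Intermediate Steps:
u(I) = ¼
n(L, m) = ¼
q(Z, s) = -1/(4*s) (q(Z, s) = (-1*¼)/s = -1/(4*s))
(2831 + 4818)*(-7*(-256) + q(0, -68)) = (2831 + 4818)*(-7*(-256) - ¼/(-68)) = 7649*(1792 - ¼*(-1/68)) = 7649*(1792 + 1/272) = 7649*(487425/272) = 3728313825/272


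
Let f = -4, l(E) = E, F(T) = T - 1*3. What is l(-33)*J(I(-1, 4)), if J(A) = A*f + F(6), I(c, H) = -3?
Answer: -495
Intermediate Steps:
F(T) = -3 + T (F(T) = T - 3 = -3 + T)
J(A) = 3 - 4*A (J(A) = A*(-4) + (-3 + 6) = -4*A + 3 = 3 - 4*A)
l(-33)*J(I(-1, 4)) = -33*(3 - 4*(-3)) = -33*(3 + 12) = -33*15 = -495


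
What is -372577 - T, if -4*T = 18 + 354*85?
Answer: -365050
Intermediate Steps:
T = -7527 (T = -(18 + 354*85)/4 = -(18 + 30090)/4 = -¼*30108 = -7527)
-372577 - T = -372577 - 1*(-7527) = -372577 + 7527 = -365050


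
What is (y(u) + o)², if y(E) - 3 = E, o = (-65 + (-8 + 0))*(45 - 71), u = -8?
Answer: 3583449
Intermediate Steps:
o = 1898 (o = (-65 - 8)*(-26) = -73*(-26) = 1898)
y(E) = 3 + E
(y(u) + o)² = ((3 - 8) + 1898)² = (-5 + 1898)² = 1893² = 3583449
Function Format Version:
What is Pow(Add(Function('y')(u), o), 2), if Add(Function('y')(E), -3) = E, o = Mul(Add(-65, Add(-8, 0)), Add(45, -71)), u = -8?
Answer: 3583449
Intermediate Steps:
o = 1898 (o = Mul(Add(-65, -8), -26) = Mul(-73, -26) = 1898)
Function('y')(E) = Add(3, E)
Pow(Add(Function('y')(u), o), 2) = Pow(Add(Add(3, -8), 1898), 2) = Pow(Add(-5, 1898), 2) = Pow(1893, 2) = 3583449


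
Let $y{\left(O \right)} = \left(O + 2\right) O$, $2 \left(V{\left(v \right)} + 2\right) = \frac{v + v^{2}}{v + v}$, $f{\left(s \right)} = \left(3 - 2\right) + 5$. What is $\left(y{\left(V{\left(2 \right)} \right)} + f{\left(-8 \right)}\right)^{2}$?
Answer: $\frac{6561}{256} \approx 25.629$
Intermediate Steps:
$f{\left(s \right)} = 6$ ($f{\left(s \right)} = 1 + 5 = 6$)
$V{\left(v \right)} = -2 + \frac{v + v^{2}}{4 v}$ ($V{\left(v \right)} = -2 + \frac{\left(v + v^{2}\right) \frac{1}{v + v}}{2} = -2 + \frac{\left(v + v^{2}\right) \frac{1}{2 v}}{2} = -2 + \frac{\frac{1}{2} \frac{1}{v} \left(v + v^{2}\right)}{2} = -2 + \frac{v + v^{2}}{4 v}$)
$y{\left(O \right)} = O \left(2 + O\right)$ ($y{\left(O \right)} = \left(2 + O\right) O = O \left(2 + O\right)$)
$\left(y{\left(V{\left(2 \right)} \right)} + f{\left(-8 \right)}\right)^{2} = \left(\left(- \frac{7}{4} + \frac{1}{4} \cdot 2\right) \left(2 + \left(- \frac{7}{4} + \frac{1}{4} \cdot 2\right)\right) + 6\right)^{2} = \left(\left(- \frac{7}{4} + \frac{1}{2}\right) \left(2 + \left(- \frac{7}{4} + \frac{1}{2}\right)\right) + 6\right)^{2} = \left(- \frac{5 \left(2 - \frac{5}{4}\right)}{4} + 6\right)^{2} = \left(\left(- \frac{5}{4}\right) \frac{3}{4} + 6\right)^{2} = \left(- \frac{15}{16} + 6\right)^{2} = \left(\frac{81}{16}\right)^{2} = \frac{6561}{256}$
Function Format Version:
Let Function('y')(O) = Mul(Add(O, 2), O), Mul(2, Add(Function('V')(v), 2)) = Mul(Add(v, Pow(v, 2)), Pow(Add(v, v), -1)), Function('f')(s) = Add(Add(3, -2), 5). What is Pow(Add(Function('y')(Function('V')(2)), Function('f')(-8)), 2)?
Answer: Rational(6561, 256) ≈ 25.629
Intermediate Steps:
Function('f')(s) = 6 (Function('f')(s) = Add(1, 5) = 6)
Function('V')(v) = Add(-2, Mul(Rational(1, 4), Pow(v, -1), Add(v, Pow(v, 2)))) (Function('V')(v) = Add(-2, Mul(Rational(1, 2), Mul(Add(v, Pow(v, 2)), Pow(Add(v, v), -1)))) = Add(-2, Mul(Rational(1, 2), Mul(Add(v, Pow(v, 2)), Pow(Mul(2, v), -1)))) = Add(-2, Mul(Rational(1, 2), Mul(Add(v, Pow(v, 2)), Mul(Rational(1, 2), Pow(v, -1))))) = Add(-2, Mul(Rational(1, 2), Mul(Rational(1, 2), Pow(v, -1), Add(v, Pow(v, 2))))) = Add(-2, Mul(Rational(1, 4), Pow(v, -1), Add(v, Pow(v, 2)))))
Function('y')(O) = Mul(O, Add(2, O)) (Function('y')(O) = Mul(Add(2, O), O) = Mul(O, Add(2, O)))
Pow(Add(Function('y')(Function('V')(2)), Function('f')(-8)), 2) = Pow(Add(Mul(Add(Rational(-7, 4), Mul(Rational(1, 4), 2)), Add(2, Add(Rational(-7, 4), Mul(Rational(1, 4), 2)))), 6), 2) = Pow(Add(Mul(Add(Rational(-7, 4), Rational(1, 2)), Add(2, Add(Rational(-7, 4), Rational(1, 2)))), 6), 2) = Pow(Add(Mul(Rational(-5, 4), Add(2, Rational(-5, 4))), 6), 2) = Pow(Add(Mul(Rational(-5, 4), Rational(3, 4)), 6), 2) = Pow(Add(Rational(-15, 16), 6), 2) = Pow(Rational(81, 16), 2) = Rational(6561, 256)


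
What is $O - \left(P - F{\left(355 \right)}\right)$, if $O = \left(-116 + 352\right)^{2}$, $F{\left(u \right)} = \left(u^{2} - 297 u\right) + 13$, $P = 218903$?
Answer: $-142604$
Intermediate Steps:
$F{\left(u \right)} = 13 + u^{2} - 297 u$
$O = 55696$ ($O = 236^{2} = 55696$)
$O - \left(P - F{\left(355 \right)}\right) = 55696 - \left(218903 - \left(13 + 355^{2} - 105435\right)\right) = 55696 - \left(218903 - \left(13 + 126025 - 105435\right)\right) = 55696 - \left(218903 - 20603\right) = 55696 - 198300 = -142604$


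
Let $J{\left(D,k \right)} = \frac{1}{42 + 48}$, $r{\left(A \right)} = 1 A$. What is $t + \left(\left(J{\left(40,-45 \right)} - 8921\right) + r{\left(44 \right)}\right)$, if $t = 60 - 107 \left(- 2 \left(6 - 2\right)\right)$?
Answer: $- \frac{716489}{90} \approx -7961.0$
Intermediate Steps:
$r{\left(A \right)} = A$
$J{\left(D,k \right)} = \frac{1}{90}$
$t = 916$ ($t = 60 - 107 \left(\left(-2\right) 4\right) = 60 - -856 = 60 + 856 = 916$)
$t + \left(\left(J{\left(40,-45 \right)} - 8921\right) + r{\left(44 \right)}\right) = 916 + \left(\left(\frac{1}{90} - 8921\right) + 44\right) = 916 + \left(- \frac{802889}{90} + 44\right) = 916 - \frac{798929}{90} = - \frac{716489}{90}$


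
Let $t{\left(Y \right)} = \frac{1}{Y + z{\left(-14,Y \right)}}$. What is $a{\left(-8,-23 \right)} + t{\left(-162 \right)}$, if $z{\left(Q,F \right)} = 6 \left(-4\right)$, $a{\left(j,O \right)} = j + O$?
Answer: $- \frac{5767}{186} \approx -31.005$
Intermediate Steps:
$a{\left(j,O \right)} = O + j$
$z{\left(Q,F \right)} = -24$
$t{\left(Y \right)} = \frac{1}{-24 + Y}$ ($t{\left(Y \right)} = \frac{1}{Y - 24} = \frac{1}{-24 + Y}$)
$a{\left(-8,-23 \right)} + t{\left(-162 \right)} = \left(-23 - 8\right) + \frac{1}{-24 - 162} = -31 + \frac{1}{-186} = -31 - \frac{1}{186} = - \frac{5767}{186}$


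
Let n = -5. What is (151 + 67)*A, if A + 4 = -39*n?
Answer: 41638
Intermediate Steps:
A = 191 (A = -4 - 39*(-5) = -4 + 195 = 191)
(151 + 67)*A = (151 + 67)*191 = 218*191 = 41638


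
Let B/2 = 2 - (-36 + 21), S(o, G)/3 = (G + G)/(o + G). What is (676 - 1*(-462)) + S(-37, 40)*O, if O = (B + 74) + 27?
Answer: 11938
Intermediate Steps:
S(o, G) = 6*G/(G + o) (S(o, G) = 3*((G + G)/(o + G)) = 3*((2*G)/(G + o)) = 3*(2*G/(G + o)) = 6*G/(G + o))
B = 34 (B = 2*(2 - (-36 + 21)) = 2*(2 - 1*(-15)) = 2*(2 + 15) = 2*17 = 34)
O = 135 (O = (34 + 74) + 27 = 108 + 27 = 135)
(676 - 1*(-462)) + S(-37, 40)*O = (676 - 1*(-462)) + (6*40/(40 - 37))*135 = (676 + 462) + (6*40/3)*135 = 1138 + (6*40*(⅓))*135 = 1138 + 80*135 = 1138 + 10800 = 11938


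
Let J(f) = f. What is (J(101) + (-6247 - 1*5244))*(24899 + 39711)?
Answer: -735907900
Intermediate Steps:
(J(101) + (-6247 - 1*5244))*(24899 + 39711) = (101 + (-6247 - 1*5244))*(24899 + 39711) = (101 + (-6247 - 5244))*64610 = (101 - 11491)*64610 = -11390*64610 = -735907900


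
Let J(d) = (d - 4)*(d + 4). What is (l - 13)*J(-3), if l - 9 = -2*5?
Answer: 98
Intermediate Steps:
l = -1 (l = 9 - 2*5 = 9 - 10 = -1)
J(d) = (-4 + d)*(4 + d)
(l - 13)*J(-3) = (-1 - 13)*(-16 + (-3)**2) = -14*(-16 + 9) = -14*(-7) = 98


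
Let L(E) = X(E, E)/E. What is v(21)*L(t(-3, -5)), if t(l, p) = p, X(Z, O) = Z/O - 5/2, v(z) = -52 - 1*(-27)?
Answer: -15/2 ≈ -7.5000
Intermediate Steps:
v(z) = -25 (v(z) = -52 + 27 = -25)
X(Z, O) = -5/2 + Z/O (X(Z, O) = Z/O - 5*1/2 = Z/O - 5/2 = -5/2 + Z/O)
L(E) = -3/(2*E) (L(E) = (-5/2 + E/E)/E = (-5/2 + 1)/E = -3/(2*E))
v(21)*L(t(-3, -5)) = -(-75)/(2*(-5)) = -(-75)*(-1)/(2*5) = -25*3/10 = -15/2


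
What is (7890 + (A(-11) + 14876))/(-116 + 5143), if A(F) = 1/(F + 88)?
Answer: 1752983/387079 ≈ 4.5287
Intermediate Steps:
A(F) = 1/(88 + F)
(7890 + (A(-11) + 14876))/(-116 + 5143) = (7890 + (1/(88 - 11) + 14876))/(-116 + 5143) = (7890 + (1/77 + 14876))/5027 = (7890 + (1/77 + 14876))*(1/5027) = (7890 + 1145453/77)*(1/5027) = (1752983/77)*(1/5027) = 1752983/387079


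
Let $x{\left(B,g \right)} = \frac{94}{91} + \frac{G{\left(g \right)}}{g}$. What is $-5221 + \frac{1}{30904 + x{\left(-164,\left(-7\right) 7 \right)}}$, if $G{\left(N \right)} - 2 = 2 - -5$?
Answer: $- \frac{102782636332}{19686389} \approx -5221.0$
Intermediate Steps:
$G{\left(N \right)} = 9$ ($G{\left(N \right)} = 2 + \left(2 - -5\right) = 2 + \left(2 + 5\right) = 2 + 7 = 9$)
$x{\left(B,g \right)} = \frac{94}{91} + \frac{9}{g}$
$-5221 + \frac{1}{30904 + x{\left(-164,\left(-7\right) 7 \right)}} = -5221 + \frac{1}{30904 + \left(\frac{94}{91} + \frac{9}{\left(-7\right) 7}\right)} = -5221 + \frac{1}{30904 + \left(\frac{94}{91} + \frac{9}{-49}\right)} = -5221 + \frac{1}{30904 + \left(\frac{94}{91} + 9 \left(- \frac{1}{49}\right)\right)} = -5221 + \frac{1}{30904 + \left(\frac{94}{91} - \frac{9}{49}\right)} = -5221 + \frac{1}{30904 + \frac{541}{637}} = -5221 + \frac{1}{\frac{19686389}{637}} = -5221 + \frac{637}{19686389} = - \frac{102782636332}{19686389}$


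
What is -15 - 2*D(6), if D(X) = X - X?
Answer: -15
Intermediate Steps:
D(X) = 0
-15 - 2*D(6) = -15 - 2*0 = -15 + 0 = -15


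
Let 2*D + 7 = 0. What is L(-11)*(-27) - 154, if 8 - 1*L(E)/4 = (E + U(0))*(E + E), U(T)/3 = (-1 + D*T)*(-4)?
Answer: -3394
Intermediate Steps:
D = -7/2 (D = -7/2 + (½)*0 = -7/2 + 0 = -7/2 ≈ -3.5000)
U(T) = 12 + 42*T (U(T) = 3*((-1 - 7*T/2)*(-4)) = 3*(4 + 14*T) = 12 + 42*T)
L(E) = 32 - 8*E*(12 + E) (L(E) = 32 - 4*(E + (12 + 42*0))*(E + E) = 32 - 4*(E + (12 + 0))*2*E = 32 - 4*(E + 12)*2*E = 32 - 4*(12 + E)*2*E = 32 - 8*E*(12 + E))
L(-11)*(-27) - 154 = (32 - 96*(-11) - 8*(-11)²)*(-27) - 154 = (32 + 1056 - 8*121)*(-27) - 154 = (32 + 1056 - 968)*(-27) - 154 = 120*(-27) - 154 = -3240 - 154 = -3394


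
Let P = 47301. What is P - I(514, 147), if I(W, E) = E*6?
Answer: 46419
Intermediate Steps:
I(W, E) = 6*E
P - I(514, 147) = 47301 - 6*147 = 47301 - 1*882 = 47301 - 882 = 46419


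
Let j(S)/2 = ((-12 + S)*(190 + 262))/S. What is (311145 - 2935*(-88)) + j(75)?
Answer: 14254609/25 ≈ 5.7018e+5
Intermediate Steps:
j(S) = 2*(-5424 + 452*S)/S (j(S) = 2*(((-12 + S)*(190 + 262))/S) = 2*(((-12 + S)*452)/S) = 2*((-5424 + 452*S)/S) = 2*(-5424 + 452*S)/S)
(311145 - 2935*(-88)) + j(75) = (311145 - 2935*(-88)) + (904 - 10848/75) = (311145 + 258280) + (904 - 10848*1/75) = 569425 + (904 - 3616/25) = 569425 + 18984/25 = 14254609/25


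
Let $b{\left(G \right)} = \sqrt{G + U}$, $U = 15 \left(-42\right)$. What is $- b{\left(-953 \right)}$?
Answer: $- i \sqrt{1583} \approx - 39.787 i$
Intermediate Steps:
$U = -630$
$b{\left(G \right)} = \sqrt{-630 + G}$ ($b{\left(G \right)} = \sqrt{G - 630} = \sqrt{-630 + G}$)
$- b{\left(-953 \right)} = - \sqrt{-630 - 953} = - \sqrt{-1583} = - i \sqrt{1583}$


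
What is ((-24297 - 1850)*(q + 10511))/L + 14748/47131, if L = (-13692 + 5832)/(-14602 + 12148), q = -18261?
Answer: 390619153044563/6174161 ≈ 6.3267e+7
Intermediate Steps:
L = 1310/409 (L = -7860/(-2454) = -7860*(-1/2454) = 1310/409 ≈ 3.2029)
((-24297 - 1850)*(q + 10511))/L + 14748/47131 = ((-24297 - 1850)*(-18261 + 10511))/(1310/409) + 14748/47131 = -26147*(-7750)*(409/1310) + 14748*(1/47131) = 202639250*(409/1310) + 14748/47131 = 8287945325/131 + 14748/47131 = 390619153044563/6174161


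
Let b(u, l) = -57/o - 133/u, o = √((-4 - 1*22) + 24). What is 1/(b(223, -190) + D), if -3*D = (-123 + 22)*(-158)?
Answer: -4761986154/25334885915867 - 25510977*I*√2/25334885915867 ≈ -0.00018796 - 1.424e-6*I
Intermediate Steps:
D = -15958/3 (D = -(-123 + 22)*(-158)/3 = -(-101)*(-158)/3 = -⅓*15958 = -15958/3 ≈ -5319.3)
o = I*√2 (o = √((-4 - 22) + 24) = √(-26 + 24) = √(-2) = I*√2 ≈ 1.4142*I)
b(u, l) = -133/u + 57*I*√2/2 (b(u, l) = -57*(-I*√2/2) - 133/u = -(-57)*I*√2/2 - 133/u = 57*I*√2/2 - 133/u = -133/u + 57*I*√2/2)
1/(b(223, -190) + D) = 1/((-133/223 + 57*I*√2/2) - 15958/3) = 1/(-3559033/669 + 57*I*√2/2)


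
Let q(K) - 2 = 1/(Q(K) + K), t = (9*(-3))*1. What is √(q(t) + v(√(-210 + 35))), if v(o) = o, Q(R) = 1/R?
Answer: √(1046090 + 2664500*I*√7)/730 ≈ 2.7692 + 2.3886*I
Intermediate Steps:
t = -27 (t = -27*1 = -27)
Q(R) = 1/R
q(K) = 2 + 1/(K + 1/K) (q(K) = 2 + 1/(1/K + K) = 2 + 1/(K + 1/K))
√(q(t) + v(√(-210 + 35))) = √((2 - 27*(1 + 2*(-27)))/(1 + (-27)²) + √(-210 + 35)) = √((2 - 27*(1 - 54))/(1 + 729) + √(-175)) = √((2 - 27*(-53))/730 + 5*I*√7) = √((2 + 1431)/730 + 5*I*√7) = √((1/730)*1433 + 5*I*√7) = √(1433/730 + 5*I*√7)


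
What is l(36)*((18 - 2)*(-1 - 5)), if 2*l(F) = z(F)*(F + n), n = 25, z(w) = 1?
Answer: -2928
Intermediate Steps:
l(F) = 25/2 + F/2 (l(F) = (1*(F + 25))/2 = (1*(25 + F))/2 = (25 + F)/2 = 25/2 + F/2)
l(36)*((18 - 2)*(-1 - 5)) = (25/2 + (1/2)*36)*((18 - 2)*(-1 - 5)) = (25/2 + 18)*(16*(-6)) = (61/2)*(-96) = -2928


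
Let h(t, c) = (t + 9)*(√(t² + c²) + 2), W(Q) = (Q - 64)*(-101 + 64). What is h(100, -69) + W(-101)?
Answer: 6323 + 109*√14761 ≈ 19566.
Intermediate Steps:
W(Q) = 2368 - 37*Q (W(Q) = (-64 + Q)*(-37) = 2368 - 37*Q)
h(t, c) = (2 + √(c² + t²))*(9 + t) (h(t, c) = (9 + t)*(√(c² + t²) + 2) = (9 + t)*(2 + √(c² + t²)) = (2 + √(c² + t²))*(9 + t))
h(100, -69) + W(-101) = (18 + 2*100 + 9*√((-69)² + 100²) + 100*√((-69)² + 100²)) + (2368 - 37*(-101)) = (18 + 200 + 9*√(4761 + 10000) + 100*√(4761 + 10000)) + (2368 + 3737) = (18 + 200 + 9*√14761 + 100*√14761) + 6105 = (218 + 109*√14761) + 6105 = 6323 + 109*√14761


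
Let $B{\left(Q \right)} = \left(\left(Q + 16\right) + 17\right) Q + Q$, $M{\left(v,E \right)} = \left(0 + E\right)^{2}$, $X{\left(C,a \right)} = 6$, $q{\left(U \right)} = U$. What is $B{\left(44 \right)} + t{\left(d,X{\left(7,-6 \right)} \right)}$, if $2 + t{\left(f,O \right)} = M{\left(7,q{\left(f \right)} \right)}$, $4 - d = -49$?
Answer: $6239$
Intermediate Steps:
$d = 53$ ($d = 4 - -49 = 4 + 49 = 53$)
$M{\left(v,E \right)} = E^{2}$
$B{\left(Q \right)} = Q + Q \left(33 + Q\right)$ ($B{\left(Q \right)} = \left(\left(16 + Q\right) + 17\right) Q + Q = \left(33 + Q\right) Q + Q = Q \left(33 + Q\right) + Q = Q + Q \left(33 + Q\right)$)
$t{\left(f,O \right)} = -2 + f^{2}$
$B{\left(44 \right)} + t{\left(d,X{\left(7,-6 \right)} \right)} = 44 \left(34 + 44\right) - \left(2 - 53^{2}\right) = 44 \cdot 78 + \left(-2 + 2809\right) = 3432 + 2807 = 6239$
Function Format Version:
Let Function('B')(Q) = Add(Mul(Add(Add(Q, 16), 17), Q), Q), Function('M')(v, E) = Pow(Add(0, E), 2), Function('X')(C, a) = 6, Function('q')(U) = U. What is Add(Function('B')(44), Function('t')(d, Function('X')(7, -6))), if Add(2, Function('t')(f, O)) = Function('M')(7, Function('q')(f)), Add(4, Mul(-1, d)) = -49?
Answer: 6239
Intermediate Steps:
d = 53 (d = Add(4, Mul(-1, -49)) = Add(4, 49) = 53)
Function('M')(v, E) = Pow(E, 2)
Function('B')(Q) = Add(Q, Mul(Q, Add(33, Q))) (Function('B')(Q) = Add(Mul(Add(Add(16, Q), 17), Q), Q) = Add(Mul(Add(33, Q), Q), Q) = Add(Mul(Q, Add(33, Q)), Q) = Add(Q, Mul(Q, Add(33, Q))))
Function('t')(f, O) = Add(-2, Pow(f, 2))
Add(Function('B')(44), Function('t')(d, Function('X')(7, -6))) = Add(Mul(44, Add(34, 44)), Add(-2, Pow(53, 2))) = Add(Mul(44, 78), Add(-2, 2809)) = Add(3432, 2807) = 6239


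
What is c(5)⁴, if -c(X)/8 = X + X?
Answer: 40960000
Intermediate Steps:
c(X) = -16*X (c(X) = -8*(X + X) = -16*X)
c(5)⁴ = (-16*5)⁴ = (-80)⁴ = 40960000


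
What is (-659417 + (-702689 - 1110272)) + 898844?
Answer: -1573534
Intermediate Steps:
(-659417 + (-702689 - 1110272)) + 898844 = (-659417 - 1812961) + 898844 = -2472378 + 898844 = -1573534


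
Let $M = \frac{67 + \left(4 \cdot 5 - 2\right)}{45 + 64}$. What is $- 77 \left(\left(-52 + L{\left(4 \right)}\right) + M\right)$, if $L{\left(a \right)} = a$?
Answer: $\frac{396319}{109} \approx 3636.0$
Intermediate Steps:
$M = \frac{85}{109}$ ($M = \frac{67 + \left(20 - 2\right)}{109} = \left(67 + 18\right) \frac{1}{109} = 85 \cdot \frac{1}{109} = \frac{85}{109} \approx 0.77982$)
$- 77 \left(\left(-52 + L{\left(4 \right)}\right) + M\right) = - 77 \left(\left(-52 + 4\right) + \frac{85}{109}\right) = - 77 \left(-48 + \frac{85}{109}\right) = \left(-77\right) \left(- \frac{5147}{109}\right) = \frac{396319}{109}$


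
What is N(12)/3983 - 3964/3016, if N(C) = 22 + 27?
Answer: -558601/429026 ≈ -1.3020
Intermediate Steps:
N(C) = 49
N(12)/3983 - 3964/3016 = 49/3983 - 3964/3016 = 49*(1/3983) - 3964*1/3016 = 7/569 - 991/754 = -558601/429026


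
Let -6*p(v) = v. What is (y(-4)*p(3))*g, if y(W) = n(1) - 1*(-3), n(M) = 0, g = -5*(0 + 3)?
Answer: 45/2 ≈ 22.500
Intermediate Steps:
p(v) = -v/6
g = -15 (g = -5*3 = -15)
y(W) = 3 (y(W) = 0 - 1*(-3) = 0 + 3 = 3)
(y(-4)*p(3))*g = (3*(-⅙*3))*(-15) = (3*(-½))*(-15) = -3/2*(-15) = 45/2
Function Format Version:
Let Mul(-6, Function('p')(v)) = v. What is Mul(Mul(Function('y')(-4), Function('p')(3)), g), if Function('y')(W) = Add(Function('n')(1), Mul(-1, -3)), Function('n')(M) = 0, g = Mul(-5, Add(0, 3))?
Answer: Rational(45, 2) ≈ 22.500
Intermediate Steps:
Function('p')(v) = Mul(Rational(-1, 6), v)
g = -15 (g = Mul(-5, 3) = -15)
Function('y')(W) = 3 (Function('y')(W) = Add(0, Mul(-1, -3)) = Add(0, 3) = 3)
Mul(Mul(Function('y')(-4), Function('p')(3)), g) = Mul(Mul(3, Mul(Rational(-1, 6), 3)), -15) = Mul(Mul(3, Rational(-1, 2)), -15) = Mul(Rational(-3, 2), -15) = Rational(45, 2)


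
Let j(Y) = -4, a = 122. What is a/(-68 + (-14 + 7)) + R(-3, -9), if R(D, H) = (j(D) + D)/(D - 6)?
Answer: -191/225 ≈ -0.84889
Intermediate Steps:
R(D, H) = (-4 + D)/(-6 + D) (R(D, H) = (-4 + D)/(D - 6) = (-4 + D)/(-6 + D))
a/(-68 + (-14 + 7)) + R(-3, -9) = 122/(-68 + (-14 + 7)) + (-4 - 3)/(-6 - 3) = 122/(-68 - 7) - 7/(-9) = 122/(-75) - ⅑*(-7) = 122*(-1/75) + 7/9 = -122/75 + 7/9 = -191/225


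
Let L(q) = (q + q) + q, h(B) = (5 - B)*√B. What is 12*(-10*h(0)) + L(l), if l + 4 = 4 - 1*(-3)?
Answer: 9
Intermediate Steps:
l = 3 (l = -4 + (4 - 1*(-3)) = -4 + (4 + 3) = -4 + 7 = 3)
h(B) = √B*(5 - B)
L(q) = 3*q (L(q) = 2*q + q = 3*q)
12*(-10*h(0)) + L(l) = 12*(-10*√0*(5 - 1*0)) + 3*3 = 12*(-0*(5 + 0)) + 9 = 12*(-0*5) + 9 = 12*(-10*0) + 9 = 12*0 + 9 = 0 + 9 = 9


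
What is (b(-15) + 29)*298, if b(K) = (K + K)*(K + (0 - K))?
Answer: 8642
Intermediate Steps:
b(K) = 0 (b(K) = (2*K)*(K - K) = (2*K)*0 = 0)
(b(-15) + 29)*298 = (0 + 29)*298 = 29*298 = 8642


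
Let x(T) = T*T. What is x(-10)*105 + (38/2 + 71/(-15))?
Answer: 157714/15 ≈ 10514.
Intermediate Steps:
x(T) = T**2
x(-10)*105 + (38/2 + 71/(-15)) = (-10)**2*105 + (38/2 + 71/(-15)) = 100*105 + (38*(1/2) + 71*(-1/15)) = 10500 + (19 - 71/15) = 10500 + 214/15 = 157714/15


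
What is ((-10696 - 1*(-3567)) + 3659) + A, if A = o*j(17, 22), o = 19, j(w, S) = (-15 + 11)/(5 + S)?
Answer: -93766/27 ≈ -3472.8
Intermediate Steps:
j(w, S) = -4/(5 + S)
A = -76/27 (A = 19*(-4/(5 + 22)) = 19*(-4/27) = -76/27 ≈ -2.8148)
((-10696 - 1*(-3567)) + 3659) + A = ((-10696 - 1*(-3567)) + 3659) - 76/27 = ((-10696 + 3567) + 3659) - 76/27 = (-7129 + 3659) - 76/27 = -3470 - 76/27 = -93766/27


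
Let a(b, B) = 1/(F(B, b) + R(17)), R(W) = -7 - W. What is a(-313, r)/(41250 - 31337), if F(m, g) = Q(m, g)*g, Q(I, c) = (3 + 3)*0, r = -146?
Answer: -1/237912 ≈ -4.2032e-6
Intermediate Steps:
Q(I, c) = 0 (Q(I, c) = 6*0 = 0)
F(m, g) = 0 (F(m, g) = 0*g = 0)
a(b, B) = -1/24 (a(b, B) = 1/(0 + (-7 - 1*17)) = 1/(0 + (-7 - 17)) = 1/(0 - 24) = 1/(-24) = -1/24)
a(-313, r)/(41250 - 31337) = -1/(24*(41250 - 31337)) = -1/24/9913 = -1/24*1/9913 = -1/237912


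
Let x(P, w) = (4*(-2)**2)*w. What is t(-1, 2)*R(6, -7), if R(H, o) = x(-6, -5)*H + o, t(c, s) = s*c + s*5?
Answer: -3896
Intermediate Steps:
t(c, s) = 5*s + c*s (t(c, s) = c*s + 5*s = 5*s + c*s)
x(P, w) = 16*w (x(P, w) = (4*4)*w = 16*w)
R(H, o) = o - 80*H (R(H, o) = (16*(-5))*H + o = -80*H + o = o - 80*H)
t(-1, 2)*R(6, -7) = (2*(5 - 1))*(-7 - 80*6) = (2*4)*(-7 - 480) = 8*(-487) = -3896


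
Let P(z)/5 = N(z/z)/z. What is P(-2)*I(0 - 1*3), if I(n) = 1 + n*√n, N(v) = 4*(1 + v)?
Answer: -20 + 60*I*√3 ≈ -20.0 + 103.92*I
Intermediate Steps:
N(v) = 4 + 4*v
P(z) = 40/z (P(z) = 5*((4 + 4*(z/z))/z) = 5*((4 + 4*1)/z) = 5*((4 + 4)/z) = 5*(8/z) = 40/z)
I(n) = 1 + n^(3/2)
P(-2)*I(0 - 1*3) = (40/(-2))*(1 + (0 - 1*3)^(3/2)) = (40*(-½))*(1 + (0 - 3)^(3/2)) = -20*(1 + (-3)^(3/2)) = -20*(1 - 3*I*√3) = -20 + 60*I*√3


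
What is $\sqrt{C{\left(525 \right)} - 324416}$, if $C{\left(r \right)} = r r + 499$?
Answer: $2 i \sqrt{12073} \approx 219.75 i$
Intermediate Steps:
$C{\left(r \right)} = 499 + r^{2}$ ($C{\left(r \right)} = r^{2} + 499 = 499 + r^{2}$)
$\sqrt{C{\left(525 \right)} - 324416} = \sqrt{\left(499 + 525^{2}\right) - 324416} = \sqrt{\left(499 + 275625\right) - 324416} = \sqrt{276124 - 324416} = \sqrt{-48292} = 2 i \sqrt{12073}$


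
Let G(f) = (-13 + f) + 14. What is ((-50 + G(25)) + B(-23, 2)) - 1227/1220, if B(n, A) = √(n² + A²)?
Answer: -30507/1220 + √533 ≈ -1.9189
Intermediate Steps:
G(f) = 1 + f
B(n, A) = √(A² + n²)
((-50 + G(25)) + B(-23, 2)) - 1227/1220 = ((-50 + (1 + 25)) + √(2² + (-23)²)) - 1227/1220 = ((-50 + 26) + √(4 + 529)) - 1227*1/1220 = (-24 + √533) - 1227/1220 = -30507/1220 + √533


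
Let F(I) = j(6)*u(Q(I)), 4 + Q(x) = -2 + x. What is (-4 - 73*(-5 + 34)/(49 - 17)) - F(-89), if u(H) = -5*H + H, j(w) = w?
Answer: -75205/32 ≈ -2350.2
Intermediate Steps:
Q(x) = -6 + x (Q(x) = -4 + (-2 + x) = -6 + x)
u(H) = -4*H
F(I) = 144 - 24*I (F(I) = 6*(-4*(-6 + I)) = 6*(24 - 4*I) = 144 - 24*I)
(-4 - 73*(-5 + 34)/(49 - 17)) - F(-89) = (-4 - 73*(-5 + 34)/(49 - 17)) - (144 - 24*(-89)) = (-4 - 2117/32) - (144 + 2136) = (-4 - 2117/32) - 1*2280 = (-4 - 73*29/32) - 2280 = (-4 - 2117/32) - 2280 = -2245/32 - 2280 = -75205/32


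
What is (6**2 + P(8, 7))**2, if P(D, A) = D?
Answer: 1936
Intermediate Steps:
(6**2 + P(8, 7))**2 = (6**2 + 8)**2 = (36 + 8)**2 = 44**2 = 1936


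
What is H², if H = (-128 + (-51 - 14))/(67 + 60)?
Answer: 37249/16129 ≈ 2.3094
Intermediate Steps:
H = -193/127 (H = (-128 - 65)/127 = -193*1/127 = -193/127 ≈ -1.5197)
H² = (-193/127)² = 37249/16129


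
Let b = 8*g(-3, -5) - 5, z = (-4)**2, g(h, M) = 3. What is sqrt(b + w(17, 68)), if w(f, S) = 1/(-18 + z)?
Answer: sqrt(74)/2 ≈ 4.3012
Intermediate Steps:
z = 16
w(f, S) = -1/2 (w(f, S) = 1/(-18 + 16) = 1/(-2) = -1/2)
b = 19 (b = 8*3 - 5 = 24 - 5 = 19)
sqrt(b + w(17, 68)) = sqrt(19 - 1/2) = sqrt(37/2) = sqrt(74)/2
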